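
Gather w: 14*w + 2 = 14*w + 2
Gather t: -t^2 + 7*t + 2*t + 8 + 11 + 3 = -t^2 + 9*t + 22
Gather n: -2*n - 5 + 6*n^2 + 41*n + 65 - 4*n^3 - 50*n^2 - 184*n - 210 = -4*n^3 - 44*n^2 - 145*n - 150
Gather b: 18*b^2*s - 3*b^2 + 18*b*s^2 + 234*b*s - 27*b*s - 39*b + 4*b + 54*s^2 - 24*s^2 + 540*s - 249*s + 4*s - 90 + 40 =b^2*(18*s - 3) + b*(18*s^2 + 207*s - 35) + 30*s^2 + 295*s - 50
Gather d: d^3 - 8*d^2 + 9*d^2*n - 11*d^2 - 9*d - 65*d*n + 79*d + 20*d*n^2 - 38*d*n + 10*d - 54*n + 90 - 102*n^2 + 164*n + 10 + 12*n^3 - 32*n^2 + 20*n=d^3 + d^2*(9*n - 19) + d*(20*n^2 - 103*n + 80) + 12*n^3 - 134*n^2 + 130*n + 100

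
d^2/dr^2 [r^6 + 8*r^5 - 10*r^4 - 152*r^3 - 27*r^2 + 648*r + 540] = 30*r^4 + 160*r^3 - 120*r^2 - 912*r - 54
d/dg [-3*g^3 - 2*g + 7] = -9*g^2 - 2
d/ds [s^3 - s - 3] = 3*s^2 - 1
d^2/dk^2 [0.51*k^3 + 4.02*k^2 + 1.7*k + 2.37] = 3.06*k + 8.04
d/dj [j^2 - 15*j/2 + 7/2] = 2*j - 15/2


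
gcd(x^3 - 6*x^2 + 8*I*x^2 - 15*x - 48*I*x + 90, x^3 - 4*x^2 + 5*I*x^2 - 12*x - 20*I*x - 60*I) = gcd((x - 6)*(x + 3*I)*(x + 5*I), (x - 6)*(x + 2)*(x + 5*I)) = x^2 + x*(-6 + 5*I) - 30*I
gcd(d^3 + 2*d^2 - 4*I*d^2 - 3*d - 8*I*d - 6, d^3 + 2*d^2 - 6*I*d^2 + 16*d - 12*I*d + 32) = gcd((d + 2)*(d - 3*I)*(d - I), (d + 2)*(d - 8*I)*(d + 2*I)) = d + 2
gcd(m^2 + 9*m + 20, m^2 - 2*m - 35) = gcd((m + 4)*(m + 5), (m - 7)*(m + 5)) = m + 5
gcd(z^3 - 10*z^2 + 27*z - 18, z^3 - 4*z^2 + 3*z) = z^2 - 4*z + 3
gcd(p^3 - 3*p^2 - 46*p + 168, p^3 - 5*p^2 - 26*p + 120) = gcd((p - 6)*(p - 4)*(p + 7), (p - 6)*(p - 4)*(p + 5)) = p^2 - 10*p + 24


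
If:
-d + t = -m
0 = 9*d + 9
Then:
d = -1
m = -t - 1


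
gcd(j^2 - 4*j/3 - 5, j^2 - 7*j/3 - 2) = j - 3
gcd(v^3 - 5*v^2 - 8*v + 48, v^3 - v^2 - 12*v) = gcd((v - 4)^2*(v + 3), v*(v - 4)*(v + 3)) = v^2 - v - 12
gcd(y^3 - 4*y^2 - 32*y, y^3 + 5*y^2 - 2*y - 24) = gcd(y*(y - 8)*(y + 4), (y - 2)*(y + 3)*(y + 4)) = y + 4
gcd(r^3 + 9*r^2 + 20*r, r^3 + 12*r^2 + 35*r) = r^2 + 5*r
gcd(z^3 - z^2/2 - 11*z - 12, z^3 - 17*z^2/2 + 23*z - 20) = z - 4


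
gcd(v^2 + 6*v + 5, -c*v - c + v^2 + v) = v + 1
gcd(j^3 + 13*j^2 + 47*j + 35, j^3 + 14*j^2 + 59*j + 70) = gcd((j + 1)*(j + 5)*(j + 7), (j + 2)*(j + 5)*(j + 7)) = j^2 + 12*j + 35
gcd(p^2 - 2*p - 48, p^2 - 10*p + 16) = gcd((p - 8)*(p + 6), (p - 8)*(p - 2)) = p - 8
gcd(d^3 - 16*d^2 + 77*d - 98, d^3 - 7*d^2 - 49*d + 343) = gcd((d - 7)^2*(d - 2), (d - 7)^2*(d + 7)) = d^2 - 14*d + 49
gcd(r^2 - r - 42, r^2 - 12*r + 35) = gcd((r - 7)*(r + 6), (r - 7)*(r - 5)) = r - 7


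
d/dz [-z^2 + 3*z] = 3 - 2*z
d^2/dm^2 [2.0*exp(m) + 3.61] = 2.0*exp(m)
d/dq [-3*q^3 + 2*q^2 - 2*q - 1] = -9*q^2 + 4*q - 2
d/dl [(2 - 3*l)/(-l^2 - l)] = (-3*l^2 + 4*l + 2)/(l^2*(l^2 + 2*l + 1))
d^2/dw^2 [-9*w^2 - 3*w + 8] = -18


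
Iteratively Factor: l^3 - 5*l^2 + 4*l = (l - 4)*(l^2 - l) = l*(l - 4)*(l - 1)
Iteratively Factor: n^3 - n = (n - 1)*(n^2 + n) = n*(n - 1)*(n + 1)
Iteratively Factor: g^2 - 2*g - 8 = (g - 4)*(g + 2)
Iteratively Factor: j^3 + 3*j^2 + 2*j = (j + 1)*(j^2 + 2*j) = (j + 1)*(j + 2)*(j)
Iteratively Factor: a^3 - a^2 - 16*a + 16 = (a - 4)*(a^2 + 3*a - 4) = (a - 4)*(a + 4)*(a - 1)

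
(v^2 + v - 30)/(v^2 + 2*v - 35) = (v + 6)/(v + 7)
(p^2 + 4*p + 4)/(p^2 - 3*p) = (p^2 + 4*p + 4)/(p*(p - 3))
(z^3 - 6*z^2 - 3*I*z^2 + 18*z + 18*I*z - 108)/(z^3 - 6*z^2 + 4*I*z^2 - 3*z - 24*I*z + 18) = (z - 6*I)/(z + I)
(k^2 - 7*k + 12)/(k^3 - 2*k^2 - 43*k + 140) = (k - 3)/(k^2 + 2*k - 35)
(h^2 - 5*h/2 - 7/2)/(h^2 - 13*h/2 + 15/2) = (2*h^2 - 5*h - 7)/(2*h^2 - 13*h + 15)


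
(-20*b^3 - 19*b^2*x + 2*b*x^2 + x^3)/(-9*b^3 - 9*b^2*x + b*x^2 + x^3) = (-20*b^2 + b*x + x^2)/(-9*b^2 + x^2)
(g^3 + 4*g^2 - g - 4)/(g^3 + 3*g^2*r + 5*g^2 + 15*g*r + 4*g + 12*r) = (g - 1)/(g + 3*r)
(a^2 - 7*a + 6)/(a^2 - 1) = (a - 6)/(a + 1)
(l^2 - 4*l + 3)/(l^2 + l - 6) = (l^2 - 4*l + 3)/(l^2 + l - 6)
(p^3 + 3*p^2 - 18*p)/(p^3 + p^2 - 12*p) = (p + 6)/(p + 4)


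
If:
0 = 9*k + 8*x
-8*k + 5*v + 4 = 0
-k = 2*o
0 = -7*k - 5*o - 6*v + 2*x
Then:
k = 32/109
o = -16/109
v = -36/109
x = -36/109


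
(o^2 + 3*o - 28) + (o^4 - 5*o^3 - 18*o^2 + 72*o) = o^4 - 5*o^3 - 17*o^2 + 75*o - 28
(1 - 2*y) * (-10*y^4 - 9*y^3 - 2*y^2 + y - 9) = 20*y^5 + 8*y^4 - 5*y^3 - 4*y^2 + 19*y - 9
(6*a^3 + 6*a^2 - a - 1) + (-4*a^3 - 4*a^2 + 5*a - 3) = 2*a^3 + 2*a^2 + 4*a - 4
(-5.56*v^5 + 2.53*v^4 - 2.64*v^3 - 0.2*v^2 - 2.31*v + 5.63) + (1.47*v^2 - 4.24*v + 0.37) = -5.56*v^5 + 2.53*v^4 - 2.64*v^3 + 1.27*v^2 - 6.55*v + 6.0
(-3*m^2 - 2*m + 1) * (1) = -3*m^2 - 2*m + 1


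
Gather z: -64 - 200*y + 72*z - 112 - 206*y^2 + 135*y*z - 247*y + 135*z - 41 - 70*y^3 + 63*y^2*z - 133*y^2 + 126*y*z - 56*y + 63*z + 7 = -70*y^3 - 339*y^2 - 503*y + z*(63*y^2 + 261*y + 270) - 210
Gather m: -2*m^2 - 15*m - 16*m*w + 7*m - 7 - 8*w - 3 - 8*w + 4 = -2*m^2 + m*(-16*w - 8) - 16*w - 6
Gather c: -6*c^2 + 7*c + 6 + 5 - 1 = -6*c^2 + 7*c + 10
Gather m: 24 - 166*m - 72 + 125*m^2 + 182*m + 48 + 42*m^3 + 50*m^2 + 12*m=42*m^3 + 175*m^2 + 28*m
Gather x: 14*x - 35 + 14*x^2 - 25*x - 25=14*x^2 - 11*x - 60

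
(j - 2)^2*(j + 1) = j^3 - 3*j^2 + 4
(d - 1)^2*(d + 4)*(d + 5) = d^4 + 7*d^3 + 3*d^2 - 31*d + 20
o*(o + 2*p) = o^2 + 2*o*p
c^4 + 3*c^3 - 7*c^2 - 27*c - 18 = (c - 3)*(c + 1)*(c + 2)*(c + 3)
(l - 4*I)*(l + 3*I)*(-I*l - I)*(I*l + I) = l^4 + 2*l^3 - I*l^3 + 13*l^2 - 2*I*l^2 + 24*l - I*l + 12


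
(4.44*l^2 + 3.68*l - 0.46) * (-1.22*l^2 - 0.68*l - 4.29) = -5.4168*l^4 - 7.5088*l^3 - 20.9888*l^2 - 15.4744*l + 1.9734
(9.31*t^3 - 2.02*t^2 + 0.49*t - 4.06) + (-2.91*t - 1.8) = 9.31*t^3 - 2.02*t^2 - 2.42*t - 5.86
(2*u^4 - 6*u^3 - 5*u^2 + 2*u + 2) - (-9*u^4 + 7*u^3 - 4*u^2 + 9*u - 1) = 11*u^4 - 13*u^3 - u^2 - 7*u + 3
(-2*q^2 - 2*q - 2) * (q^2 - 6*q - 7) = -2*q^4 + 10*q^3 + 24*q^2 + 26*q + 14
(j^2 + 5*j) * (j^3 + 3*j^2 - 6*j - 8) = j^5 + 8*j^4 + 9*j^3 - 38*j^2 - 40*j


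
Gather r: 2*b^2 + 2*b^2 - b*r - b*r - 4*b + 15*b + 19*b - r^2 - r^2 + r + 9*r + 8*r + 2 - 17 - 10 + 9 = 4*b^2 + 30*b - 2*r^2 + r*(18 - 2*b) - 16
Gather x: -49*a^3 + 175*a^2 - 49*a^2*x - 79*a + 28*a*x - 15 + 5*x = -49*a^3 + 175*a^2 - 79*a + x*(-49*a^2 + 28*a + 5) - 15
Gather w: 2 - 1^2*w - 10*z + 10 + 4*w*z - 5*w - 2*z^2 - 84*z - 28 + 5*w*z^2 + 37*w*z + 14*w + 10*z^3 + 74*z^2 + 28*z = w*(5*z^2 + 41*z + 8) + 10*z^3 + 72*z^2 - 66*z - 16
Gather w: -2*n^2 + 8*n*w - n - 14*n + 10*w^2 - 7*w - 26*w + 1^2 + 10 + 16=-2*n^2 - 15*n + 10*w^2 + w*(8*n - 33) + 27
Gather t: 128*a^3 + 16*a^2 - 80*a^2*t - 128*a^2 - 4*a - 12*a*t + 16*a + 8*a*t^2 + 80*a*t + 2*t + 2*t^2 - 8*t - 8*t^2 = 128*a^3 - 112*a^2 + 12*a + t^2*(8*a - 6) + t*(-80*a^2 + 68*a - 6)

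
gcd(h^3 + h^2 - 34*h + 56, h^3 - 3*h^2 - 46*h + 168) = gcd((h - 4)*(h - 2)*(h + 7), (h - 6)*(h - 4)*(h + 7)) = h^2 + 3*h - 28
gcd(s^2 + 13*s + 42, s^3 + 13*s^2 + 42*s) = s^2 + 13*s + 42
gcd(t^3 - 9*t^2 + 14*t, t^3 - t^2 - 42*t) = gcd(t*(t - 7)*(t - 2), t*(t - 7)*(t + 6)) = t^2 - 7*t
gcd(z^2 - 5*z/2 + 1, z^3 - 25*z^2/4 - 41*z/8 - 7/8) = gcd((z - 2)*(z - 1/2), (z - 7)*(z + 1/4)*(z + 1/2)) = 1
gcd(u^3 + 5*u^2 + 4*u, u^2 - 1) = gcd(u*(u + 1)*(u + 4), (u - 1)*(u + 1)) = u + 1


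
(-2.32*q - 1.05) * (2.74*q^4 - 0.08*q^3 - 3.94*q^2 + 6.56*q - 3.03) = -6.3568*q^5 - 2.6914*q^4 + 9.2248*q^3 - 11.0822*q^2 + 0.1416*q + 3.1815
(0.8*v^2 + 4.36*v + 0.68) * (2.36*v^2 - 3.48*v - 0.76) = 1.888*v^4 + 7.5056*v^3 - 14.176*v^2 - 5.68*v - 0.5168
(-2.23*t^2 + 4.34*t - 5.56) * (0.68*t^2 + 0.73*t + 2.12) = -1.5164*t^4 + 1.3233*t^3 - 5.3402*t^2 + 5.142*t - 11.7872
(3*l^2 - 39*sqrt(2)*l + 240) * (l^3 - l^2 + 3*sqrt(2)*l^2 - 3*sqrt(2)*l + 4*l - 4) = 3*l^5 - 30*sqrt(2)*l^4 - 3*l^4 + 18*l^3 + 30*sqrt(2)*l^3 - 18*l^2 + 564*sqrt(2)*l^2 - 564*sqrt(2)*l + 960*l - 960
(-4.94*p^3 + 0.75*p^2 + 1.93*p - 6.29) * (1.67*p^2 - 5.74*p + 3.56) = -8.2498*p^5 + 29.6081*p^4 - 18.6683*p^3 - 18.9125*p^2 + 42.9754*p - 22.3924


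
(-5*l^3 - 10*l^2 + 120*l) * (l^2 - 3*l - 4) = -5*l^5 + 5*l^4 + 170*l^3 - 320*l^2 - 480*l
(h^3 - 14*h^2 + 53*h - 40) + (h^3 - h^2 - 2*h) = 2*h^3 - 15*h^2 + 51*h - 40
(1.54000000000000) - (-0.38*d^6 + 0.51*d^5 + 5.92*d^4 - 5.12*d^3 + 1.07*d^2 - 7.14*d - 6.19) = 0.38*d^6 - 0.51*d^5 - 5.92*d^4 + 5.12*d^3 - 1.07*d^2 + 7.14*d + 7.73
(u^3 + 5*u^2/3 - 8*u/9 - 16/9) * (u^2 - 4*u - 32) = u^5 - 7*u^4/3 - 356*u^3/9 - 464*u^2/9 + 320*u/9 + 512/9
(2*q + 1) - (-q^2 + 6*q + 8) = q^2 - 4*q - 7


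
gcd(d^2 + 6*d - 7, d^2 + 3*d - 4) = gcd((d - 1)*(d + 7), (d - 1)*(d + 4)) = d - 1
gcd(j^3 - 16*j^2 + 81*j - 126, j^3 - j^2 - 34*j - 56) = j - 7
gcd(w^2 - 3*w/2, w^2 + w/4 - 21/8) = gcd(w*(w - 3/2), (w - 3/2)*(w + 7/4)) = w - 3/2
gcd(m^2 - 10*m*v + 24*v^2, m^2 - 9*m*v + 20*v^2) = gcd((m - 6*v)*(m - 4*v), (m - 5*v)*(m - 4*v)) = -m + 4*v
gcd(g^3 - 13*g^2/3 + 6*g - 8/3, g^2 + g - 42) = 1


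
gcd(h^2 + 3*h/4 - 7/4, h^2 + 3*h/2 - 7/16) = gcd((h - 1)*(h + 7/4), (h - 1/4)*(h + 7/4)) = h + 7/4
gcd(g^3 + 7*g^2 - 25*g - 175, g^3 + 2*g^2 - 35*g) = g^2 + 2*g - 35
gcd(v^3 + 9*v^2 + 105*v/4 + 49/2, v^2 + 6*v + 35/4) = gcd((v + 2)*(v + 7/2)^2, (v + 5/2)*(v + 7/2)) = v + 7/2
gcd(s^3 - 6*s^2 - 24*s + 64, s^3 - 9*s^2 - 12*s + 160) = s^2 - 4*s - 32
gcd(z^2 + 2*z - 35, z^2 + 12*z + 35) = z + 7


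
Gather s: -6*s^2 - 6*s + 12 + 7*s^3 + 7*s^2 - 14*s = 7*s^3 + s^2 - 20*s + 12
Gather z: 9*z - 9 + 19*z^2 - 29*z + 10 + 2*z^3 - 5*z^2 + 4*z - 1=2*z^3 + 14*z^2 - 16*z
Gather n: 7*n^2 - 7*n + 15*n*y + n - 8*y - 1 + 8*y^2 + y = 7*n^2 + n*(15*y - 6) + 8*y^2 - 7*y - 1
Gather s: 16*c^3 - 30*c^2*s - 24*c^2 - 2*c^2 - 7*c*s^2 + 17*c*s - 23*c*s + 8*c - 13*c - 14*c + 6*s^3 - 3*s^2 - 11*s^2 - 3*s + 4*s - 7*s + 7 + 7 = 16*c^3 - 26*c^2 - 19*c + 6*s^3 + s^2*(-7*c - 14) + s*(-30*c^2 - 6*c - 6) + 14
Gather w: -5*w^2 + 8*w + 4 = -5*w^2 + 8*w + 4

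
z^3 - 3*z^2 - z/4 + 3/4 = (z - 3)*(z - 1/2)*(z + 1/2)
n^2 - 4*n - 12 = (n - 6)*(n + 2)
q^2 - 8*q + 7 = (q - 7)*(q - 1)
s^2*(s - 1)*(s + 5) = s^4 + 4*s^3 - 5*s^2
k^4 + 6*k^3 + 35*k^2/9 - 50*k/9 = k*(k - 2/3)*(k + 5/3)*(k + 5)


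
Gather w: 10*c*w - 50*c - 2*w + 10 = -50*c + w*(10*c - 2) + 10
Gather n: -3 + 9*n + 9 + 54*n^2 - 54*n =54*n^2 - 45*n + 6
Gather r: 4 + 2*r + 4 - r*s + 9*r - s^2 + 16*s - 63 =r*(11 - s) - s^2 + 16*s - 55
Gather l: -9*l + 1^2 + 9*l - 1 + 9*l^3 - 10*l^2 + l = 9*l^3 - 10*l^2 + l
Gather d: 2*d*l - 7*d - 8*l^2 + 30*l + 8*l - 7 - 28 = d*(2*l - 7) - 8*l^2 + 38*l - 35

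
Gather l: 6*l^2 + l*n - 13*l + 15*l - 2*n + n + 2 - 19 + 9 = 6*l^2 + l*(n + 2) - n - 8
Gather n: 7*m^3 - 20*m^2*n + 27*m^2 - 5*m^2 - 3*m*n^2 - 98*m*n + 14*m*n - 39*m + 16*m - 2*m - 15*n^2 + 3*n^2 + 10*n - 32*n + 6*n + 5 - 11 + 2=7*m^3 + 22*m^2 - 25*m + n^2*(-3*m - 12) + n*(-20*m^2 - 84*m - 16) - 4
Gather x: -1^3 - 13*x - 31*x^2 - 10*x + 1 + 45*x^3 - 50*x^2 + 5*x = 45*x^3 - 81*x^2 - 18*x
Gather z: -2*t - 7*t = -9*t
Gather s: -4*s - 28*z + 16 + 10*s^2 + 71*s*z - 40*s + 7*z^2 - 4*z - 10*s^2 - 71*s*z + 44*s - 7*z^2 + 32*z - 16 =0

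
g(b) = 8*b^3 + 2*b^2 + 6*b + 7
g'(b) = 24*b^2 + 4*b + 6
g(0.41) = 10.35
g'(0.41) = 11.67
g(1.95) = 85.62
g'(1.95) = 105.06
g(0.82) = 17.68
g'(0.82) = 25.42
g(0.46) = 10.96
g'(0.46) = 12.92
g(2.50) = 159.50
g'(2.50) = 166.00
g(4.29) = 701.18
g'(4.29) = 464.86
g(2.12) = 104.93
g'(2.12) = 122.35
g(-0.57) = 2.75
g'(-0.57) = 11.52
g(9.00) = 6055.00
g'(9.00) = 1986.00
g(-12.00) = -13601.00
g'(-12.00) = 3414.00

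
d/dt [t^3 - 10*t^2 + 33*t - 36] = 3*t^2 - 20*t + 33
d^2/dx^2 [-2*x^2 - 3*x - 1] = -4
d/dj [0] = 0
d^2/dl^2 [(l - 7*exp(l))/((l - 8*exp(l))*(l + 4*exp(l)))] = (-3*l^4*exp(l) + 116*l^3*exp(2*l) + 12*l^3*exp(l) + 2*l^3 - 960*l^2*exp(3*l) - 384*l^2*exp(2*l) - 42*l^2*exp(l) + 4992*l*exp(4*l) + 2688*l*exp(3*l) + 360*l*exp(2*l) - 7168*exp(5*l) - 7680*exp(4*l) - 928*exp(3*l))/(l^6 - 12*l^5*exp(l) - 48*l^4*exp(2*l) + 704*l^3*exp(3*l) + 1536*l^2*exp(4*l) - 12288*l*exp(5*l) - 32768*exp(6*l))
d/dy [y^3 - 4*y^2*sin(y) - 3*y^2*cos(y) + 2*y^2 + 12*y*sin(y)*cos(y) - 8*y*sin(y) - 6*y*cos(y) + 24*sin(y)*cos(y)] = 3*y^2*sin(y) - 4*y^2*cos(y) + 3*y^2 - 2*y*sin(y) - 14*y*cos(y) + 12*y*cos(2*y) + 4*y - 8*sin(y) + 6*sin(2*y) - 6*cos(y) + 24*cos(2*y)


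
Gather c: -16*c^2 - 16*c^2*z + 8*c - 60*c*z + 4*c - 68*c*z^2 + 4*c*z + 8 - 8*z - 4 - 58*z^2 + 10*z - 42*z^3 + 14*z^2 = c^2*(-16*z - 16) + c*(-68*z^2 - 56*z + 12) - 42*z^3 - 44*z^2 + 2*z + 4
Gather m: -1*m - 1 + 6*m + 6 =5*m + 5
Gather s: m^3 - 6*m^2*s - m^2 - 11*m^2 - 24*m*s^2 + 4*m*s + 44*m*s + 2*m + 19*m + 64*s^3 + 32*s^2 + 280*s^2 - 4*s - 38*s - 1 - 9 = m^3 - 12*m^2 + 21*m + 64*s^3 + s^2*(312 - 24*m) + s*(-6*m^2 + 48*m - 42) - 10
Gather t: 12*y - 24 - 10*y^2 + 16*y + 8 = -10*y^2 + 28*y - 16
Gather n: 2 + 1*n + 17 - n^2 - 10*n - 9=-n^2 - 9*n + 10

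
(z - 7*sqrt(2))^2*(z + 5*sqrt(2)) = z^3 - 9*sqrt(2)*z^2 - 42*z + 490*sqrt(2)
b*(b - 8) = b^2 - 8*b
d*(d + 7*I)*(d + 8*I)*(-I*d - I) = -I*d^4 + 15*d^3 - I*d^3 + 15*d^2 + 56*I*d^2 + 56*I*d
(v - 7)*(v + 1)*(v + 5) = v^3 - v^2 - 37*v - 35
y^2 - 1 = (y - 1)*(y + 1)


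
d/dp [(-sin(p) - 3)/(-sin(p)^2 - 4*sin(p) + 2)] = (-6*sin(p) + cos(p)^2 - 15)*cos(p)/(sin(p)^2 + 4*sin(p) - 2)^2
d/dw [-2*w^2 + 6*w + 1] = 6 - 4*w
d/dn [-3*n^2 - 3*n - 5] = -6*n - 3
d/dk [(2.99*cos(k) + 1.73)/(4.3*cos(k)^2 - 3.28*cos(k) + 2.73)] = (12.857*cos(k)^2 + 14.878*cos(k) - 13.8371)*sin(k)/(18.49*cos(k)^4 - 28.208*cos(k)^3 + 34.2364*cos(k)^2 - 17.9088*cos(k) + 7.4529)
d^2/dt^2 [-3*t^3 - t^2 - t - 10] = -18*t - 2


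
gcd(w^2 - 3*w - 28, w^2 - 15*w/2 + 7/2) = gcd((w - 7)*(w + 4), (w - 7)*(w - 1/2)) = w - 7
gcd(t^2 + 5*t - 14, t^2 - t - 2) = t - 2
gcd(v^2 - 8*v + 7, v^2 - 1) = v - 1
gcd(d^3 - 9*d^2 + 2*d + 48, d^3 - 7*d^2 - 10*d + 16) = d^2 - 6*d - 16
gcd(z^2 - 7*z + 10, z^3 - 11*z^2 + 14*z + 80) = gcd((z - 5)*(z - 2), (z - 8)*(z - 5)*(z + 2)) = z - 5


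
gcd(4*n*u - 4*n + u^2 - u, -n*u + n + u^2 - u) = u - 1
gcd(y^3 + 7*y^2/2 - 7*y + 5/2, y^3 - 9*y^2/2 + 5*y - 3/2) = y^2 - 3*y/2 + 1/2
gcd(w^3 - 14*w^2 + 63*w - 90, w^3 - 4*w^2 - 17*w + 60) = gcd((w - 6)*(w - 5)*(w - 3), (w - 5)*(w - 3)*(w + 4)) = w^2 - 8*w + 15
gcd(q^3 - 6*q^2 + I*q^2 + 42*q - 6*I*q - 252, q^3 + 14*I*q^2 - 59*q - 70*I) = q + 7*I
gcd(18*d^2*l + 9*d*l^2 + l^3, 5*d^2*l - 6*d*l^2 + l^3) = l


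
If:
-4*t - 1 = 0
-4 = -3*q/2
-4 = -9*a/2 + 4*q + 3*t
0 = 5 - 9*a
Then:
No Solution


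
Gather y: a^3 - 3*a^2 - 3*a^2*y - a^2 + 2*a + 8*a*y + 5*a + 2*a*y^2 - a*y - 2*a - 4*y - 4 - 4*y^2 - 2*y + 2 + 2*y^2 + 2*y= a^3 - 4*a^2 + 5*a + y^2*(2*a - 2) + y*(-3*a^2 + 7*a - 4) - 2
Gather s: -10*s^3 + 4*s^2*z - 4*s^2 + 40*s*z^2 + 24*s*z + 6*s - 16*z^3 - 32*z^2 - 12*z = -10*s^3 + s^2*(4*z - 4) + s*(40*z^2 + 24*z + 6) - 16*z^3 - 32*z^2 - 12*z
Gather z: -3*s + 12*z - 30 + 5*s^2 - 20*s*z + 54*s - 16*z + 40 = 5*s^2 + 51*s + z*(-20*s - 4) + 10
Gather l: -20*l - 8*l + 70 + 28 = 98 - 28*l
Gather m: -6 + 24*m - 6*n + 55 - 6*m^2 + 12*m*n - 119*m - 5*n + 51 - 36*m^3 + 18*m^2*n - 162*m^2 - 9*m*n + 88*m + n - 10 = -36*m^3 + m^2*(18*n - 168) + m*(3*n - 7) - 10*n + 90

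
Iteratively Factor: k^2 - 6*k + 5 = (k - 5)*(k - 1)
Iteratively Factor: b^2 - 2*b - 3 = (b - 3)*(b + 1)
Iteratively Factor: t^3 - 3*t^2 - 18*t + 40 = (t + 4)*(t^2 - 7*t + 10) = (t - 5)*(t + 4)*(t - 2)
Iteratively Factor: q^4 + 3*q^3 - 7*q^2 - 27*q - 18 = (q - 3)*(q^3 + 6*q^2 + 11*q + 6) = (q - 3)*(q + 1)*(q^2 + 5*q + 6) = (q - 3)*(q + 1)*(q + 2)*(q + 3)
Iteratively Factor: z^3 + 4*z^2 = (z)*(z^2 + 4*z) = z*(z + 4)*(z)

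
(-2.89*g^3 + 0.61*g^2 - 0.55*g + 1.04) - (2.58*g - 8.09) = -2.89*g^3 + 0.61*g^2 - 3.13*g + 9.13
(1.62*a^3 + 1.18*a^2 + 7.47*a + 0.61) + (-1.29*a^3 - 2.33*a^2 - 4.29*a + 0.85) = 0.33*a^3 - 1.15*a^2 + 3.18*a + 1.46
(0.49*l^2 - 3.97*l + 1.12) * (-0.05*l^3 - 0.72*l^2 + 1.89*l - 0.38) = -0.0245*l^5 - 0.1543*l^4 + 3.7285*l^3 - 8.4959*l^2 + 3.6254*l - 0.4256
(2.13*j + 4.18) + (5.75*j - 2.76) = 7.88*j + 1.42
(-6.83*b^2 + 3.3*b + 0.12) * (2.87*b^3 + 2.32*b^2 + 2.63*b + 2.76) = -19.6021*b^5 - 6.3746*b^4 - 9.9625*b^3 - 9.8934*b^2 + 9.4236*b + 0.3312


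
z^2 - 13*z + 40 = (z - 8)*(z - 5)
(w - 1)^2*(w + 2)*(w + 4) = w^4 + 4*w^3 - 3*w^2 - 10*w + 8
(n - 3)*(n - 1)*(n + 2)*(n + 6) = n^4 + 4*n^3 - 17*n^2 - 24*n + 36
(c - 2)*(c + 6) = c^2 + 4*c - 12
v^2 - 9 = (v - 3)*(v + 3)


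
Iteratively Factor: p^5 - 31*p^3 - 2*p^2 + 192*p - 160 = (p - 2)*(p^4 + 2*p^3 - 27*p^2 - 56*p + 80) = (p - 5)*(p - 2)*(p^3 + 7*p^2 + 8*p - 16) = (p - 5)*(p - 2)*(p + 4)*(p^2 + 3*p - 4) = (p - 5)*(p - 2)*(p - 1)*(p + 4)*(p + 4)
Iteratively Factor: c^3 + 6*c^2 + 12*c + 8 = (c + 2)*(c^2 + 4*c + 4) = (c + 2)^2*(c + 2)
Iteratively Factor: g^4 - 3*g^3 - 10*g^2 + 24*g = (g)*(g^3 - 3*g^2 - 10*g + 24) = g*(g - 2)*(g^2 - g - 12) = g*(g - 4)*(g - 2)*(g + 3)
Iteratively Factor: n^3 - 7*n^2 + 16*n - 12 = (n - 2)*(n^2 - 5*n + 6) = (n - 2)^2*(n - 3)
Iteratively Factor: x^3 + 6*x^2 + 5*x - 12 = (x + 4)*(x^2 + 2*x - 3) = (x - 1)*(x + 4)*(x + 3)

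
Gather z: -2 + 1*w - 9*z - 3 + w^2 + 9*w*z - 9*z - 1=w^2 + w + z*(9*w - 18) - 6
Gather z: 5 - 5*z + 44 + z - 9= 40 - 4*z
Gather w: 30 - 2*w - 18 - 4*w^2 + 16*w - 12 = -4*w^2 + 14*w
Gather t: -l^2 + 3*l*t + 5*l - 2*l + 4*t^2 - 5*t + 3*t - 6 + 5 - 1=-l^2 + 3*l + 4*t^2 + t*(3*l - 2) - 2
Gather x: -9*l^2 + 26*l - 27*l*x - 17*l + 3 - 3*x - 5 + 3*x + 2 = -9*l^2 - 27*l*x + 9*l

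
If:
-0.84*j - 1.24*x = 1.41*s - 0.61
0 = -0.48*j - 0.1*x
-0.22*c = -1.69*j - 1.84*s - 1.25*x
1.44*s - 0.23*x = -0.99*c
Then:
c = 0.96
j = -0.25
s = -0.47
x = 1.19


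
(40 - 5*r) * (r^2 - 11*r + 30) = -5*r^3 + 95*r^2 - 590*r + 1200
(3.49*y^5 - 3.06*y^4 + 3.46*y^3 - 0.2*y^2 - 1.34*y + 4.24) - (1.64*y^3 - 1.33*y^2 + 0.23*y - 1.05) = 3.49*y^5 - 3.06*y^4 + 1.82*y^3 + 1.13*y^2 - 1.57*y + 5.29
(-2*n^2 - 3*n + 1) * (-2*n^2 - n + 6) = 4*n^4 + 8*n^3 - 11*n^2 - 19*n + 6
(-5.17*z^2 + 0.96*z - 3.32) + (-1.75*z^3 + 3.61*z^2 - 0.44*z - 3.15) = -1.75*z^3 - 1.56*z^2 + 0.52*z - 6.47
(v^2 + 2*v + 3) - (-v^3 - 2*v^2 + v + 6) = v^3 + 3*v^2 + v - 3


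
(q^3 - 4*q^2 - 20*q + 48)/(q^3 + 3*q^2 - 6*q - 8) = (q - 6)/(q + 1)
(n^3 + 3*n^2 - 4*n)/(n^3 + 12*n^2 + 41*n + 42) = n*(n^2 + 3*n - 4)/(n^3 + 12*n^2 + 41*n + 42)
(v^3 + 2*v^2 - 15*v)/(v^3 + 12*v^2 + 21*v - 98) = v*(v^2 + 2*v - 15)/(v^3 + 12*v^2 + 21*v - 98)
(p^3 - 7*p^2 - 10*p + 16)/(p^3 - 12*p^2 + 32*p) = (p^2 + p - 2)/(p*(p - 4))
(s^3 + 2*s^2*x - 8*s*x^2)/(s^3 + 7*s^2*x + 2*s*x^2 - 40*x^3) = s/(s + 5*x)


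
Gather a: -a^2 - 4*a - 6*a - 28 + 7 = -a^2 - 10*a - 21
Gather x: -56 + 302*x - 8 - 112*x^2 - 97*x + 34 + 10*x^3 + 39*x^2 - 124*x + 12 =10*x^3 - 73*x^2 + 81*x - 18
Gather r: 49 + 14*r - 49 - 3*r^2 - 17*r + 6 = -3*r^2 - 3*r + 6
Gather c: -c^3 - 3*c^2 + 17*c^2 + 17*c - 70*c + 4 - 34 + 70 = -c^3 + 14*c^2 - 53*c + 40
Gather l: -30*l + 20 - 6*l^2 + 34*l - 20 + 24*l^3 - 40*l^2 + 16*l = 24*l^3 - 46*l^2 + 20*l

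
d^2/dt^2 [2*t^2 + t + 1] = 4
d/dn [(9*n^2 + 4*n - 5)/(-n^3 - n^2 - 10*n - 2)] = (9*n^4 + 8*n^3 - 101*n^2 - 46*n - 58)/(n^6 + 2*n^5 + 21*n^4 + 24*n^3 + 104*n^2 + 40*n + 4)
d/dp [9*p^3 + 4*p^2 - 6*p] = 27*p^2 + 8*p - 6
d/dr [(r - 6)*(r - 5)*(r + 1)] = 3*r^2 - 20*r + 19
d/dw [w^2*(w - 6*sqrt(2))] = 3*w*(w - 4*sqrt(2))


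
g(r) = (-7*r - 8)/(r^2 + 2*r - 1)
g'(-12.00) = 0.06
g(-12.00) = 0.64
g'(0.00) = 23.00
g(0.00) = 8.00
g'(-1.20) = 3.61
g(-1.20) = -0.20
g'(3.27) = 0.57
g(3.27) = -1.90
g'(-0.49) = 5.56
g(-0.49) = 2.63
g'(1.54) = 3.24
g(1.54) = -4.22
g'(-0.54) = 5.13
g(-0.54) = 2.36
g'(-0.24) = 9.67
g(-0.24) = 4.44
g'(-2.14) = 42.44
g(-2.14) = -9.97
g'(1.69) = 2.55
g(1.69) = -3.79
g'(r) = (-7*r - 8)*(-2*r - 2)/(r^2 + 2*r - 1)^2 - 7/(r^2 + 2*r - 1) = (7*r^2 + 16*r + 23)/(r^4 + 4*r^3 + 2*r^2 - 4*r + 1)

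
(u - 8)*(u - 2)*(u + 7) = u^3 - 3*u^2 - 54*u + 112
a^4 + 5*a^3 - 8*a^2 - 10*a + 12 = (a - 1)*(a + 6)*(a - sqrt(2))*(a + sqrt(2))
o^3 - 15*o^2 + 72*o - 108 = (o - 6)^2*(o - 3)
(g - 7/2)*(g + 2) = g^2 - 3*g/2 - 7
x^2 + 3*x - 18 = (x - 3)*(x + 6)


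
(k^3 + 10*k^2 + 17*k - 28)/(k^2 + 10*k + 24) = (k^2 + 6*k - 7)/(k + 6)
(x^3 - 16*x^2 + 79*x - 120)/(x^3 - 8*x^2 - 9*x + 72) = (x - 5)/(x + 3)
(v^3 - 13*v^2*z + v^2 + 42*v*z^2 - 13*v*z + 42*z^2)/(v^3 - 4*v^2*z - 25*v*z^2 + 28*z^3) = (-v^2 + 6*v*z - v + 6*z)/(-v^2 - 3*v*z + 4*z^2)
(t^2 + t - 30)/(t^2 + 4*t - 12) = (t - 5)/(t - 2)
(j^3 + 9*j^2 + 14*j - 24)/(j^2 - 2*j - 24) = (j^2 + 5*j - 6)/(j - 6)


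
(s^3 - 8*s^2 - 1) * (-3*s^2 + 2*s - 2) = -3*s^5 + 26*s^4 - 18*s^3 + 19*s^2 - 2*s + 2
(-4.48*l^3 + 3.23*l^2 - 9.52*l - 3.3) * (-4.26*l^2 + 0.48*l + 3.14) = 19.0848*l^5 - 15.9102*l^4 + 28.0384*l^3 + 19.6306*l^2 - 31.4768*l - 10.362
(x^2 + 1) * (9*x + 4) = 9*x^3 + 4*x^2 + 9*x + 4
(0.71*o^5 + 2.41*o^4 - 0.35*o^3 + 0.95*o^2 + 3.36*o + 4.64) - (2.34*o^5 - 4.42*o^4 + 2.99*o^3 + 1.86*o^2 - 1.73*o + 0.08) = -1.63*o^5 + 6.83*o^4 - 3.34*o^3 - 0.91*o^2 + 5.09*o + 4.56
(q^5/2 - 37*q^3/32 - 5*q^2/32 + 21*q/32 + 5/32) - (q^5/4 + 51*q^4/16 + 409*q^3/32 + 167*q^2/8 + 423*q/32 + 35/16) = q^5/4 - 51*q^4/16 - 223*q^3/16 - 673*q^2/32 - 201*q/16 - 65/32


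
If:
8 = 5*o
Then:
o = 8/5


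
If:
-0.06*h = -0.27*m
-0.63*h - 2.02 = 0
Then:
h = -3.21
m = -0.71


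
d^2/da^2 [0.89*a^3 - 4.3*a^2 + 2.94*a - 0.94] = 5.34*a - 8.6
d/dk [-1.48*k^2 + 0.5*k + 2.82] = 0.5 - 2.96*k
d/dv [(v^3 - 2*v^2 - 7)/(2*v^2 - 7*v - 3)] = (2*v^4 - 14*v^3 + 5*v^2 + 40*v - 49)/(4*v^4 - 28*v^3 + 37*v^2 + 42*v + 9)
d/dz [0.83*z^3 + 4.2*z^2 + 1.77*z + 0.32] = 2.49*z^2 + 8.4*z + 1.77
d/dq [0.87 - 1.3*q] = -1.30000000000000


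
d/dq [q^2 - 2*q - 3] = 2*q - 2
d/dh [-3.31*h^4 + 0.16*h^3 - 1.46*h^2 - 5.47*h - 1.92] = -13.24*h^3 + 0.48*h^2 - 2.92*h - 5.47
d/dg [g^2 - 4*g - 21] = 2*g - 4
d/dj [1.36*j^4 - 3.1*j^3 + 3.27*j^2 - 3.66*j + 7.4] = 5.44*j^3 - 9.3*j^2 + 6.54*j - 3.66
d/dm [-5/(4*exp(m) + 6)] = 5*exp(m)/(2*exp(m) + 3)^2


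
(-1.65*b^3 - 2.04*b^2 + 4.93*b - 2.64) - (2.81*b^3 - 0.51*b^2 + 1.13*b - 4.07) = -4.46*b^3 - 1.53*b^2 + 3.8*b + 1.43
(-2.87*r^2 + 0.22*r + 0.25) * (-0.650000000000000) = 1.8655*r^2 - 0.143*r - 0.1625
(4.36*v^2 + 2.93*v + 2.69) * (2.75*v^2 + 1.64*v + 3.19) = 11.99*v^4 + 15.2079*v^3 + 26.1111*v^2 + 13.7583*v + 8.5811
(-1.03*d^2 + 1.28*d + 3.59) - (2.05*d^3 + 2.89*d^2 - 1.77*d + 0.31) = -2.05*d^3 - 3.92*d^2 + 3.05*d + 3.28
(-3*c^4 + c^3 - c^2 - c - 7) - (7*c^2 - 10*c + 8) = -3*c^4 + c^3 - 8*c^2 + 9*c - 15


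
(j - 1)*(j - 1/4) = j^2 - 5*j/4 + 1/4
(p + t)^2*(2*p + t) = 2*p^3 + 5*p^2*t + 4*p*t^2 + t^3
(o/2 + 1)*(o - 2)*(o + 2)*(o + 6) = o^4/2 + 4*o^3 + 4*o^2 - 16*o - 24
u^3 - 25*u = u*(u - 5)*(u + 5)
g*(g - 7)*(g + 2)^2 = g^4 - 3*g^3 - 24*g^2 - 28*g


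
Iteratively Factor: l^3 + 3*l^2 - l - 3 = (l - 1)*(l^2 + 4*l + 3) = (l - 1)*(l + 1)*(l + 3)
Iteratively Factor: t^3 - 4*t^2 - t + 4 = (t - 1)*(t^2 - 3*t - 4) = (t - 4)*(t - 1)*(t + 1)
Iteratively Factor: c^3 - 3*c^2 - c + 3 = (c + 1)*(c^2 - 4*c + 3) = (c - 3)*(c + 1)*(c - 1)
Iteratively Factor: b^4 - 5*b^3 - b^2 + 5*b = (b + 1)*(b^3 - 6*b^2 + 5*b) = (b - 1)*(b + 1)*(b^2 - 5*b) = (b - 5)*(b - 1)*(b + 1)*(b)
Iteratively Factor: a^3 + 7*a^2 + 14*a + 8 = (a + 4)*(a^2 + 3*a + 2) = (a + 1)*(a + 4)*(a + 2)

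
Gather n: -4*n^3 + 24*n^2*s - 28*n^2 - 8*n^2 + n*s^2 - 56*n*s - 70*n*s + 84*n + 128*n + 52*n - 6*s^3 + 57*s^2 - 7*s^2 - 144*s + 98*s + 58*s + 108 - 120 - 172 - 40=-4*n^3 + n^2*(24*s - 36) + n*(s^2 - 126*s + 264) - 6*s^3 + 50*s^2 + 12*s - 224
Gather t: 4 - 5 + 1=0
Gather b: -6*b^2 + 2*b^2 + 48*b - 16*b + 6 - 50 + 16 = -4*b^2 + 32*b - 28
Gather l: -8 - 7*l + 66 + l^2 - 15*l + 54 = l^2 - 22*l + 112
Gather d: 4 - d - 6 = -d - 2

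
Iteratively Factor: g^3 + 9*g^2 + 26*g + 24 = (g + 2)*(g^2 + 7*g + 12) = (g + 2)*(g + 4)*(g + 3)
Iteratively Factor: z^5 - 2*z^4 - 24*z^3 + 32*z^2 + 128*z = (z + 2)*(z^4 - 4*z^3 - 16*z^2 + 64*z) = z*(z + 2)*(z^3 - 4*z^2 - 16*z + 64) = z*(z - 4)*(z + 2)*(z^2 - 16) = z*(z - 4)^2*(z + 2)*(z + 4)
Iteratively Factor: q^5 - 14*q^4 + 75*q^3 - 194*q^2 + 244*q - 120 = (q - 5)*(q^4 - 9*q^3 + 30*q^2 - 44*q + 24) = (q - 5)*(q - 2)*(q^3 - 7*q^2 + 16*q - 12) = (q - 5)*(q - 2)^2*(q^2 - 5*q + 6) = (q - 5)*(q - 3)*(q - 2)^2*(q - 2)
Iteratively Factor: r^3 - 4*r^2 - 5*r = (r - 5)*(r^2 + r) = (r - 5)*(r + 1)*(r)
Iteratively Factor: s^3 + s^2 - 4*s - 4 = (s + 2)*(s^2 - s - 2) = (s - 2)*(s + 2)*(s + 1)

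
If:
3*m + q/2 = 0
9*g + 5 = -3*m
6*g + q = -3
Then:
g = -13/24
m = -1/24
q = 1/4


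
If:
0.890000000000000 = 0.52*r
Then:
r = 1.71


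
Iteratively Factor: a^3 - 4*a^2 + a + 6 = (a - 3)*(a^2 - a - 2) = (a - 3)*(a - 2)*(a + 1)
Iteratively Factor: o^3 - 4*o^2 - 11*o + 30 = (o + 3)*(o^2 - 7*o + 10) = (o - 2)*(o + 3)*(o - 5)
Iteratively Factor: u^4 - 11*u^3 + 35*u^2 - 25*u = (u - 1)*(u^3 - 10*u^2 + 25*u) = (u - 5)*(u - 1)*(u^2 - 5*u) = (u - 5)^2*(u - 1)*(u)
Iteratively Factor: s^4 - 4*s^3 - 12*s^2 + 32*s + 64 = (s + 2)*(s^3 - 6*s^2 + 32) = (s - 4)*(s + 2)*(s^2 - 2*s - 8) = (s - 4)^2*(s + 2)*(s + 2)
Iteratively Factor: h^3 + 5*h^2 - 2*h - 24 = (h + 4)*(h^2 + h - 6) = (h - 2)*(h + 4)*(h + 3)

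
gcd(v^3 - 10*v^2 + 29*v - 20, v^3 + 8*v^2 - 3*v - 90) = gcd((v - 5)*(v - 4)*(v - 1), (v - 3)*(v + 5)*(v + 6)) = 1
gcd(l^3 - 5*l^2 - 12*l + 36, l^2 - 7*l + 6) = l - 6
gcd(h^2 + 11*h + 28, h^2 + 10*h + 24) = h + 4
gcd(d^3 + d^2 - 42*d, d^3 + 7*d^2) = d^2 + 7*d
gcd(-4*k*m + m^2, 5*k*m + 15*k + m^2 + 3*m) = 1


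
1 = 1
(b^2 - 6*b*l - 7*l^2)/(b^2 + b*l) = (b - 7*l)/b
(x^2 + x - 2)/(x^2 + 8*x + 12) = (x - 1)/(x + 6)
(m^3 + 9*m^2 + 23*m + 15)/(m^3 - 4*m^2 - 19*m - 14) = (m^2 + 8*m + 15)/(m^2 - 5*m - 14)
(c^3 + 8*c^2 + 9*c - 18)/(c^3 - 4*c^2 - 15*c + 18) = (c + 6)/(c - 6)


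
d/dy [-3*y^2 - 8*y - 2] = -6*y - 8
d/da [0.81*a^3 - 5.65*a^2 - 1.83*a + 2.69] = 2.43*a^2 - 11.3*a - 1.83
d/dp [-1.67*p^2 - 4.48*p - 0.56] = -3.34*p - 4.48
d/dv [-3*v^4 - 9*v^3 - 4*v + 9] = -12*v^3 - 27*v^2 - 4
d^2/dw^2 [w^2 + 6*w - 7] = 2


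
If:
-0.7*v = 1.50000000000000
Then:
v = -2.14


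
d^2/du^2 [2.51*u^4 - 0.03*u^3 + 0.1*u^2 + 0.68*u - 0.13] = 30.12*u^2 - 0.18*u + 0.2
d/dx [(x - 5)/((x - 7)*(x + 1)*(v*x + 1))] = (-v*(x - 7)*(x - 5)*(x + 1) + (5 - x)*(x - 7)*(v*x + 1) + (5 - x)*(x + 1)*(v*x + 1) + (x - 7)*(x + 1)*(v*x + 1))/((x - 7)^2*(x + 1)^2*(v*x + 1)^2)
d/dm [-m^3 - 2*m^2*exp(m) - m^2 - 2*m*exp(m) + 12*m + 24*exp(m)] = -2*m^2*exp(m) - 3*m^2 - 6*m*exp(m) - 2*m + 22*exp(m) + 12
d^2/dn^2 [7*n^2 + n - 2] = 14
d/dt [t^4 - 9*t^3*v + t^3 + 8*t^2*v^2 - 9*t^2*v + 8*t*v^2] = 4*t^3 - 27*t^2*v + 3*t^2 + 16*t*v^2 - 18*t*v + 8*v^2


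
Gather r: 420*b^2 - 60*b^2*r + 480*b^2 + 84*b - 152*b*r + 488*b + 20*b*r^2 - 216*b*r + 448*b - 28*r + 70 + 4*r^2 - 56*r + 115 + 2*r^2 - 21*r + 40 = 900*b^2 + 1020*b + r^2*(20*b + 6) + r*(-60*b^2 - 368*b - 105) + 225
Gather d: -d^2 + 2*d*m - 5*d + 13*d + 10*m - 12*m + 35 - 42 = -d^2 + d*(2*m + 8) - 2*m - 7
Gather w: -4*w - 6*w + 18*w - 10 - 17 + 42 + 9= 8*w + 24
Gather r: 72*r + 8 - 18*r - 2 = 54*r + 6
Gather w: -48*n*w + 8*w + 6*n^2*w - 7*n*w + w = w*(6*n^2 - 55*n + 9)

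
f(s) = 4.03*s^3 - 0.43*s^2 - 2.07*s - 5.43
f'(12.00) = 1728.57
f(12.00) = 6871.65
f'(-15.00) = 2731.08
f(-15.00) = -13672.38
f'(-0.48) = 1.13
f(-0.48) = -4.98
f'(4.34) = 221.92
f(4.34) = 306.93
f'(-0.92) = 8.95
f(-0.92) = -7.03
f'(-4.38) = 233.64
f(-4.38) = -343.24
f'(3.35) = 130.73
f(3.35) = 134.32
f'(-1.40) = 22.83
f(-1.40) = -14.43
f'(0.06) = -2.08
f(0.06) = -5.55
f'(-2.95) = 105.68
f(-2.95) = -106.53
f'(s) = 12.09*s^2 - 0.86*s - 2.07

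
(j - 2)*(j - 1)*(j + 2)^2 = j^4 + j^3 - 6*j^2 - 4*j + 8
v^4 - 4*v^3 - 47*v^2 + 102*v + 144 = (v - 8)*(v - 3)*(v + 1)*(v + 6)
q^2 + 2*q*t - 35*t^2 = (q - 5*t)*(q + 7*t)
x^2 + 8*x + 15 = (x + 3)*(x + 5)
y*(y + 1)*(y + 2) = y^3 + 3*y^2 + 2*y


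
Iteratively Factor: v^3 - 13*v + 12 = (v + 4)*(v^2 - 4*v + 3) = (v - 3)*(v + 4)*(v - 1)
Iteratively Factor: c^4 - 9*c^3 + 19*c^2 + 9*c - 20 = (c - 5)*(c^3 - 4*c^2 - c + 4) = (c - 5)*(c + 1)*(c^2 - 5*c + 4) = (c - 5)*(c - 4)*(c + 1)*(c - 1)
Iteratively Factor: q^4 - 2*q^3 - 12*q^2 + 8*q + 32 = (q - 2)*(q^3 - 12*q - 16) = (q - 2)*(q + 2)*(q^2 - 2*q - 8) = (q - 2)*(q + 2)^2*(q - 4)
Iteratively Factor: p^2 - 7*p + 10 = (p - 5)*(p - 2)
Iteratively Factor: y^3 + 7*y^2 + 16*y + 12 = (y + 2)*(y^2 + 5*y + 6) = (y + 2)*(y + 3)*(y + 2)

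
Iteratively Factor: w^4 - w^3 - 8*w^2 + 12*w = (w)*(w^3 - w^2 - 8*w + 12) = w*(w - 2)*(w^2 + w - 6) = w*(w - 2)^2*(w + 3)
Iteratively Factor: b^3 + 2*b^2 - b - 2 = (b - 1)*(b^2 + 3*b + 2) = (b - 1)*(b + 2)*(b + 1)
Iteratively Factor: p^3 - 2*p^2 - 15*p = (p)*(p^2 - 2*p - 15) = p*(p + 3)*(p - 5)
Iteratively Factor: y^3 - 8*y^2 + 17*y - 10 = (y - 5)*(y^2 - 3*y + 2) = (y - 5)*(y - 1)*(y - 2)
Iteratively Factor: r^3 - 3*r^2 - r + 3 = (r - 1)*(r^2 - 2*r - 3) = (r - 3)*(r - 1)*(r + 1)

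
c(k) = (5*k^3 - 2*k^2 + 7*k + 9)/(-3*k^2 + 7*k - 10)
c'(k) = (6*k - 7)*(5*k^3 - 2*k^2 + 7*k + 9)/(-3*k^2 + 7*k - 10)^2 + (15*k^2 - 4*k + 7)/(-3*k^2 + 7*k - 10)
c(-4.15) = 4.54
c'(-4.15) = -1.51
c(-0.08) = -0.80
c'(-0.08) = -1.26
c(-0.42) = -0.40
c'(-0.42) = -1.12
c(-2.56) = 2.23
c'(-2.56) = -1.38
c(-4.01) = 4.33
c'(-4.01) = -1.50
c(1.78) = -6.15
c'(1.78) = -3.52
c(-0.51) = -0.30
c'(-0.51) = -1.11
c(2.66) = -8.53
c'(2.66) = -2.07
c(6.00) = -13.93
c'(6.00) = -1.56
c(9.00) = -18.71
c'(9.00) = -1.61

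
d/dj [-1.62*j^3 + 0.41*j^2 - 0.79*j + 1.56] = -4.86*j^2 + 0.82*j - 0.79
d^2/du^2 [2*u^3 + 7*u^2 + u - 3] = 12*u + 14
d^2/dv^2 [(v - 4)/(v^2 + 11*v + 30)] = 2*((v - 4)*(2*v + 11)^2 - (3*v + 7)*(v^2 + 11*v + 30))/(v^2 + 11*v + 30)^3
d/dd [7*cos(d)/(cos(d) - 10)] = 70*sin(d)/(cos(d) - 10)^2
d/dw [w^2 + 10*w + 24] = 2*w + 10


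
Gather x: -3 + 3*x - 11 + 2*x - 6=5*x - 20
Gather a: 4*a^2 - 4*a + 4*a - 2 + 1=4*a^2 - 1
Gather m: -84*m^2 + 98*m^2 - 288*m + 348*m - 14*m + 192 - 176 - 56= 14*m^2 + 46*m - 40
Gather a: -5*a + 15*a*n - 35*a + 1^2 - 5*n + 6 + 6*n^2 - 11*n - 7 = a*(15*n - 40) + 6*n^2 - 16*n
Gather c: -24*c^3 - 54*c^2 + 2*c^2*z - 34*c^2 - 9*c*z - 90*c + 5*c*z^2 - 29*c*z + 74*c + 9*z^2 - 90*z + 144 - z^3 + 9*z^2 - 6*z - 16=-24*c^3 + c^2*(2*z - 88) + c*(5*z^2 - 38*z - 16) - z^3 + 18*z^2 - 96*z + 128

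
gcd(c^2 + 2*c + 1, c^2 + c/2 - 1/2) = c + 1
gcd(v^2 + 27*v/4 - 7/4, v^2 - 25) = 1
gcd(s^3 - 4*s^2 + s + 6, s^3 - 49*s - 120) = 1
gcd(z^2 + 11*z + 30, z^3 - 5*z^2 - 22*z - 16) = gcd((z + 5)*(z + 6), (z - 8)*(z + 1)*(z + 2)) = 1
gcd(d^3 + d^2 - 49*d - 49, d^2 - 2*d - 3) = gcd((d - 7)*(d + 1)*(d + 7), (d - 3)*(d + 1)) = d + 1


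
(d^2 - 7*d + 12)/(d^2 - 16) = (d - 3)/(d + 4)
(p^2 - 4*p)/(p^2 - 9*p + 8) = p*(p - 4)/(p^2 - 9*p + 8)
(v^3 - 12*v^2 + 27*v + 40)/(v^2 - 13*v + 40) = v + 1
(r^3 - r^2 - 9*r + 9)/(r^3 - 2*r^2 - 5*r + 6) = (r + 3)/(r + 2)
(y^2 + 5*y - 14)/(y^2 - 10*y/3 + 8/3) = 3*(y + 7)/(3*y - 4)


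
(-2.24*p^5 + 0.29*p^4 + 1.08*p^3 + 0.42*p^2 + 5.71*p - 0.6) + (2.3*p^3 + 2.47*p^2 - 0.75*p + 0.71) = -2.24*p^5 + 0.29*p^4 + 3.38*p^3 + 2.89*p^2 + 4.96*p + 0.11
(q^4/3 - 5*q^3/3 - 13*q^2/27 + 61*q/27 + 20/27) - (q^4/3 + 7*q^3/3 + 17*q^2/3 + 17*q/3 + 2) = -4*q^3 - 166*q^2/27 - 92*q/27 - 34/27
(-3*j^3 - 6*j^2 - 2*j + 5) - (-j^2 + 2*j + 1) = -3*j^3 - 5*j^2 - 4*j + 4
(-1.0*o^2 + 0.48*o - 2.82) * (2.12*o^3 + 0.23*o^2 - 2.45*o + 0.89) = -2.12*o^5 + 0.7876*o^4 - 3.418*o^3 - 2.7146*o^2 + 7.3362*o - 2.5098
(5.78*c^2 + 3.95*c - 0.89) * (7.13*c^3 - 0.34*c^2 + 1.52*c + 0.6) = 41.2114*c^5 + 26.1983*c^4 + 1.0969*c^3 + 9.7746*c^2 + 1.0172*c - 0.534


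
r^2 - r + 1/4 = (r - 1/2)^2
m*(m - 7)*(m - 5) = m^3 - 12*m^2 + 35*m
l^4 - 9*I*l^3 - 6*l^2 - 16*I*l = l*(l - 8*I)*(l - 2*I)*(l + I)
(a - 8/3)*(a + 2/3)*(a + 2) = a^3 - 52*a/9 - 32/9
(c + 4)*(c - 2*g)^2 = c^3 - 4*c^2*g + 4*c^2 + 4*c*g^2 - 16*c*g + 16*g^2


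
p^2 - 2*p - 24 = (p - 6)*(p + 4)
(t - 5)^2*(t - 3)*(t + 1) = t^4 - 12*t^3 + 42*t^2 - 20*t - 75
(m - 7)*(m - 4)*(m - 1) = m^3 - 12*m^2 + 39*m - 28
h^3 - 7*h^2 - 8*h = h*(h - 8)*(h + 1)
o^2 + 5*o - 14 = (o - 2)*(o + 7)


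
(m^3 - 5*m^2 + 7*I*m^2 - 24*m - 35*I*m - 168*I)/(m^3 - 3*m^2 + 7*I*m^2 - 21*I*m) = (m^2 - 5*m - 24)/(m*(m - 3))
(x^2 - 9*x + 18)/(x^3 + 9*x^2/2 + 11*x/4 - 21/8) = 8*(x^2 - 9*x + 18)/(8*x^3 + 36*x^2 + 22*x - 21)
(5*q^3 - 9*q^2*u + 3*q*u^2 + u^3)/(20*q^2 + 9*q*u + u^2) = (q^2 - 2*q*u + u^2)/(4*q + u)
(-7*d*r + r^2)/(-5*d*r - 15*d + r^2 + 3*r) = r*(7*d - r)/(5*d*r + 15*d - r^2 - 3*r)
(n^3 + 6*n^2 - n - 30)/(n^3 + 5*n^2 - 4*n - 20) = (n + 3)/(n + 2)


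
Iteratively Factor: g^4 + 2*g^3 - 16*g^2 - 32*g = (g + 2)*(g^3 - 16*g) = g*(g + 2)*(g^2 - 16) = g*(g + 2)*(g + 4)*(g - 4)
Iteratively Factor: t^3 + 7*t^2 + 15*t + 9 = (t + 3)*(t^2 + 4*t + 3) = (t + 3)^2*(t + 1)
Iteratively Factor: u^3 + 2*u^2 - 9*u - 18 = (u + 2)*(u^2 - 9) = (u - 3)*(u + 2)*(u + 3)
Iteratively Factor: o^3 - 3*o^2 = (o)*(o^2 - 3*o) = o^2*(o - 3)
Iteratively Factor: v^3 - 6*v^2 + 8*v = (v - 2)*(v^2 - 4*v) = (v - 4)*(v - 2)*(v)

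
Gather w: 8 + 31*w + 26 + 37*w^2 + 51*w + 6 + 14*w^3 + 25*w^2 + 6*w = 14*w^3 + 62*w^2 + 88*w + 40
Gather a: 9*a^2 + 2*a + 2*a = 9*a^2 + 4*a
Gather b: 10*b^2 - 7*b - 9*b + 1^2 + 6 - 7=10*b^2 - 16*b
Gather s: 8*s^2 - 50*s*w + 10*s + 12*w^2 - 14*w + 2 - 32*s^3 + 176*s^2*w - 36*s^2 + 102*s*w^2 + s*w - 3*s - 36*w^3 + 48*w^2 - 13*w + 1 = -32*s^3 + s^2*(176*w - 28) + s*(102*w^2 - 49*w + 7) - 36*w^3 + 60*w^2 - 27*w + 3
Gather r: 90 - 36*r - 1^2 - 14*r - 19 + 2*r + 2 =72 - 48*r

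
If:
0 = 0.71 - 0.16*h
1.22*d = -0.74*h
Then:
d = -2.69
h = 4.44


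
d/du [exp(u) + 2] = exp(u)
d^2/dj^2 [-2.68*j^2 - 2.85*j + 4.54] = -5.36000000000000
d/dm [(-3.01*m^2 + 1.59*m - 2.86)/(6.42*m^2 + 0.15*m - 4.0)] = (-10.6593*m^2 + 60.8024*m - 5.931)/(41.2164*m^4 + 1.926*m^3 - 51.3375*m^2 - 1.2*m + 16.0)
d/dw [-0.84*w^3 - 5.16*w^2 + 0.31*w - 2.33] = -2.52*w^2 - 10.32*w + 0.31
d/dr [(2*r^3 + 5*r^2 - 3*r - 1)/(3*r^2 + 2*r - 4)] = (6*r^4 + 8*r^3 - 5*r^2 - 34*r + 14)/(9*r^4 + 12*r^3 - 20*r^2 - 16*r + 16)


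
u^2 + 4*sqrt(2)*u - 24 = (u - 2*sqrt(2))*(u + 6*sqrt(2))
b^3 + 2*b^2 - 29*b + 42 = (b - 3)*(b - 2)*(b + 7)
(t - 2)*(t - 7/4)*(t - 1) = t^3 - 19*t^2/4 + 29*t/4 - 7/2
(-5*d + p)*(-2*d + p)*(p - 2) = 10*d^2*p - 20*d^2 - 7*d*p^2 + 14*d*p + p^3 - 2*p^2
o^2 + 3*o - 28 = (o - 4)*(o + 7)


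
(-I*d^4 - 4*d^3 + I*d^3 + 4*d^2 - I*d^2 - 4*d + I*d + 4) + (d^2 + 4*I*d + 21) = -I*d^4 - 4*d^3 + I*d^3 + 5*d^2 - I*d^2 - 4*d + 5*I*d + 25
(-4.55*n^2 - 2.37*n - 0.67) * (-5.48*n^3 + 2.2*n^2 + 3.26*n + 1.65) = 24.934*n^5 + 2.9776*n^4 - 16.3754*n^3 - 16.7077*n^2 - 6.0947*n - 1.1055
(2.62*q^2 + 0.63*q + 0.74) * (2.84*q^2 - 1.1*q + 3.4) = 7.4408*q^4 - 1.0928*q^3 + 10.3166*q^2 + 1.328*q + 2.516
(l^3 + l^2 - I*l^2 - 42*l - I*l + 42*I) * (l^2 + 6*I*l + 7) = l^5 + l^4 + 5*I*l^4 - 29*l^3 + 5*I*l^3 + 13*l^2 - 217*I*l^2 - 546*l - 7*I*l + 294*I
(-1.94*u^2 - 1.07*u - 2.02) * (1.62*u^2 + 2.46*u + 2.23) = -3.1428*u^4 - 6.5058*u^3 - 10.2308*u^2 - 7.3553*u - 4.5046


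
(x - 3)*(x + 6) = x^2 + 3*x - 18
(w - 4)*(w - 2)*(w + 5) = w^3 - w^2 - 22*w + 40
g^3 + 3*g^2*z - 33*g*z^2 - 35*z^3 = (g - 5*z)*(g + z)*(g + 7*z)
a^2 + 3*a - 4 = (a - 1)*(a + 4)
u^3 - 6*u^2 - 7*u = u*(u - 7)*(u + 1)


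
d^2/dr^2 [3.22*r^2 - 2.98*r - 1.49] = 6.44000000000000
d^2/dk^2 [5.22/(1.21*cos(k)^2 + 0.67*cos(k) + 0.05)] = (-30.570408*(1 - cos(k)^2)^2 - 12.695562*cos(k)^3 - 16.365222*cos(k)^2 + 25.565994*cos(k) + 34.625304)/(1.21*cos(k)^2 + 0.67*cos(k) + 0.05)^3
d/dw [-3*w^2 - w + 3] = -6*w - 1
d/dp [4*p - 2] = 4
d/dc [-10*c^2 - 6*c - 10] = -20*c - 6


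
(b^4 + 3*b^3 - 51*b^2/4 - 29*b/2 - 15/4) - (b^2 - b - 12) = b^4 + 3*b^3 - 55*b^2/4 - 27*b/2 + 33/4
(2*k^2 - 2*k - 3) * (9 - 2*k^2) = -4*k^4 + 4*k^3 + 24*k^2 - 18*k - 27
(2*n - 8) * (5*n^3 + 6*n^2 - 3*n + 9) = 10*n^4 - 28*n^3 - 54*n^2 + 42*n - 72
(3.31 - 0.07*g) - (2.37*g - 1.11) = 4.42 - 2.44*g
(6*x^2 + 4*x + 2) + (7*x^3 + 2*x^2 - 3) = 7*x^3 + 8*x^2 + 4*x - 1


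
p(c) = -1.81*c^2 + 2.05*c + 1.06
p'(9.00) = -30.53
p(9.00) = -127.10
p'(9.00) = -30.53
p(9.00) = -127.10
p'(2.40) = -6.64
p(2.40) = -4.45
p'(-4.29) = 17.58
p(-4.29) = -41.05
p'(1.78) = -4.39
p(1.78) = -1.03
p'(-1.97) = 9.18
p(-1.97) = -10.00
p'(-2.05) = 9.47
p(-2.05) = -10.75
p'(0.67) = -0.38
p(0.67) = 1.62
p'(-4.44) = 18.12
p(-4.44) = -43.72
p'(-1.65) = 8.02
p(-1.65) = -7.25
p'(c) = 2.05 - 3.62*c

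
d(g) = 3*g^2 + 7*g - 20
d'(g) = 6*g + 7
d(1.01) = -9.87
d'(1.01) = 13.06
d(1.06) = -9.21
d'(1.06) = 13.36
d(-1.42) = -23.89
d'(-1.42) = -1.52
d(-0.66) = -23.31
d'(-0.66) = 3.04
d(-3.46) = -8.31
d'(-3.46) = -13.76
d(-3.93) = -1.18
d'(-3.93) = -16.58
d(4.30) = 65.57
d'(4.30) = 32.80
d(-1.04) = -24.04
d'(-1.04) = 0.76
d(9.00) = 286.00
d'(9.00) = 61.00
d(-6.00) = 46.00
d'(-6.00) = -29.00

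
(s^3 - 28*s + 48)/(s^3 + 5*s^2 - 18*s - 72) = (s - 2)/(s + 3)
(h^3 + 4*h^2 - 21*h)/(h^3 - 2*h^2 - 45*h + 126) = h/(h - 6)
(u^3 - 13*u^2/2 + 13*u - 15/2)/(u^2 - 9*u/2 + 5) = (u^2 - 4*u + 3)/(u - 2)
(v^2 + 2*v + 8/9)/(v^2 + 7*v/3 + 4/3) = (v + 2/3)/(v + 1)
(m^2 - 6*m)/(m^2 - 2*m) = (m - 6)/(m - 2)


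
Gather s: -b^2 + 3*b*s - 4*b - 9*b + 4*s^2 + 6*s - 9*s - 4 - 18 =-b^2 - 13*b + 4*s^2 + s*(3*b - 3) - 22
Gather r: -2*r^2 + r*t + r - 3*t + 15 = -2*r^2 + r*(t + 1) - 3*t + 15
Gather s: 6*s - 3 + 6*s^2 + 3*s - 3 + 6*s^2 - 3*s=12*s^2 + 6*s - 6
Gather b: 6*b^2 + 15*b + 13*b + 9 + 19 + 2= 6*b^2 + 28*b + 30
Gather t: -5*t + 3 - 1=2 - 5*t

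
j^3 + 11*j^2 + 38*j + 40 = (j + 2)*(j + 4)*(j + 5)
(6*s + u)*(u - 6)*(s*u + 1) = 6*s^2*u^2 - 36*s^2*u + s*u^3 - 6*s*u^2 + 6*s*u - 36*s + u^2 - 6*u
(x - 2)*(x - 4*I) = x^2 - 2*x - 4*I*x + 8*I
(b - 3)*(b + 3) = b^2 - 9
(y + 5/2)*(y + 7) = y^2 + 19*y/2 + 35/2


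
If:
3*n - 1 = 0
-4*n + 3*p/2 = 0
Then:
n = 1/3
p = 8/9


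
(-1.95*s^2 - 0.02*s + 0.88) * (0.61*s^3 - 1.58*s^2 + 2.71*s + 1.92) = -1.1895*s^5 + 3.0688*s^4 - 4.7161*s^3 - 5.1886*s^2 + 2.3464*s + 1.6896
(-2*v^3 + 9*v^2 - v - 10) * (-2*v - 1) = 4*v^4 - 16*v^3 - 7*v^2 + 21*v + 10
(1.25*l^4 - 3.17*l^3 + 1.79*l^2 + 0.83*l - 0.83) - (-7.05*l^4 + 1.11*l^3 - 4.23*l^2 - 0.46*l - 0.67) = 8.3*l^4 - 4.28*l^3 + 6.02*l^2 + 1.29*l - 0.16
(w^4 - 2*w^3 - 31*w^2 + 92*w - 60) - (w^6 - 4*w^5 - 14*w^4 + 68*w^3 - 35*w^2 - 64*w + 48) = -w^6 + 4*w^5 + 15*w^4 - 70*w^3 + 4*w^2 + 156*w - 108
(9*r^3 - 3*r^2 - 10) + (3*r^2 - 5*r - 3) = 9*r^3 - 5*r - 13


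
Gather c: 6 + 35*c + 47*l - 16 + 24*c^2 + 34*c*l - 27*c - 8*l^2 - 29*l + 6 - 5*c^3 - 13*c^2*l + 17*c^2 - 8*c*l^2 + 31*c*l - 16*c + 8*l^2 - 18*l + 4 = -5*c^3 + c^2*(41 - 13*l) + c*(-8*l^2 + 65*l - 8)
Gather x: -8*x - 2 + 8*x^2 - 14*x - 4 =8*x^2 - 22*x - 6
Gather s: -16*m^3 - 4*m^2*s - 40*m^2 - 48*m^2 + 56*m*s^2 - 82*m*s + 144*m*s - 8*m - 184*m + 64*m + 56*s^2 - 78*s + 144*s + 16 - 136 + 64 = -16*m^3 - 88*m^2 - 128*m + s^2*(56*m + 56) + s*(-4*m^2 + 62*m + 66) - 56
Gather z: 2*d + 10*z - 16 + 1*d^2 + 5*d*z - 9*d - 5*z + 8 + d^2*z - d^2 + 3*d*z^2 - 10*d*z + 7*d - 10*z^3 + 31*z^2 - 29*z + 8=-10*z^3 + z^2*(3*d + 31) + z*(d^2 - 5*d - 24)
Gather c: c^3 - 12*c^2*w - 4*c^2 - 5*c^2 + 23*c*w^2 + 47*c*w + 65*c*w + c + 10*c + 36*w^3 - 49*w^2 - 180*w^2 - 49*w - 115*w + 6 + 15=c^3 + c^2*(-12*w - 9) + c*(23*w^2 + 112*w + 11) + 36*w^3 - 229*w^2 - 164*w + 21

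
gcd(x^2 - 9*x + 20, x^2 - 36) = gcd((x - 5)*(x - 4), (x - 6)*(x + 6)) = 1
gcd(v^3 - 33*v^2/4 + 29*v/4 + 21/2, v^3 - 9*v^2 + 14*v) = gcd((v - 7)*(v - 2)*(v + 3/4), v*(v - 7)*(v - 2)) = v^2 - 9*v + 14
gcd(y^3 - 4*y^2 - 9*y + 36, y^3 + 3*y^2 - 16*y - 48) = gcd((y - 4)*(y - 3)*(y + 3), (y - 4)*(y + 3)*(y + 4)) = y^2 - y - 12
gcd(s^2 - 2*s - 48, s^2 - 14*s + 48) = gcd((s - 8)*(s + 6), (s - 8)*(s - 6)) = s - 8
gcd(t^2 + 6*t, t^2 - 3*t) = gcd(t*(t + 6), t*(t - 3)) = t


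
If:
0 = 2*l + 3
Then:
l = -3/2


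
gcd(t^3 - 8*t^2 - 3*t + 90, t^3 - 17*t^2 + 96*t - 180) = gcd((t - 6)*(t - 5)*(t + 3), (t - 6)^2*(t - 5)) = t^2 - 11*t + 30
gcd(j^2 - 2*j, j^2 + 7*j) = j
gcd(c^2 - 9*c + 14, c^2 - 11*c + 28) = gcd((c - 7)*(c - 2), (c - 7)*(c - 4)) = c - 7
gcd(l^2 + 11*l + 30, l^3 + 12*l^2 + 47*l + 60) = l + 5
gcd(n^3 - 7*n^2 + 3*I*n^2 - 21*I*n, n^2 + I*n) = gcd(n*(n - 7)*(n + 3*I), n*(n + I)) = n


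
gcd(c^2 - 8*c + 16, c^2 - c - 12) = c - 4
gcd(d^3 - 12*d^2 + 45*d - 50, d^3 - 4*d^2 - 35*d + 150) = d^2 - 10*d + 25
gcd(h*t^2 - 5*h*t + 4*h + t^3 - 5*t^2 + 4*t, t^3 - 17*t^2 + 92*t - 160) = t - 4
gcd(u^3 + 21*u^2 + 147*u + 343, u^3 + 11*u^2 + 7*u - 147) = u^2 + 14*u + 49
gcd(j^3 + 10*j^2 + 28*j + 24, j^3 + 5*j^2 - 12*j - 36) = j^2 + 8*j + 12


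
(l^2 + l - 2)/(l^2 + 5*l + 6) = (l - 1)/(l + 3)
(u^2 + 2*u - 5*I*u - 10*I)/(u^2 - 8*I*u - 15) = (u + 2)/(u - 3*I)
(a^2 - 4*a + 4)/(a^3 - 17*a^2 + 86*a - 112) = (a - 2)/(a^2 - 15*a + 56)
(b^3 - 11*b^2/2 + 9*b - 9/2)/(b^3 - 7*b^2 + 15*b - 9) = (b - 3/2)/(b - 3)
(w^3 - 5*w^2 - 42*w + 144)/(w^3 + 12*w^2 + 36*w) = (w^2 - 11*w + 24)/(w*(w + 6))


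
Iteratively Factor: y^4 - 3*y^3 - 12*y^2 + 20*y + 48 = (y + 2)*(y^3 - 5*y^2 - 2*y + 24) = (y - 4)*(y + 2)*(y^2 - y - 6) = (y - 4)*(y - 3)*(y + 2)*(y + 2)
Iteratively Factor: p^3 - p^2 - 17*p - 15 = (p + 3)*(p^2 - 4*p - 5) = (p + 1)*(p + 3)*(p - 5)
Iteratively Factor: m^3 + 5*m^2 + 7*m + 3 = (m + 3)*(m^2 + 2*m + 1) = (m + 1)*(m + 3)*(m + 1)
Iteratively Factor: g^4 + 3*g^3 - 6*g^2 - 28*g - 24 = (g + 2)*(g^3 + g^2 - 8*g - 12) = (g + 2)^2*(g^2 - g - 6) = (g - 3)*(g + 2)^2*(g + 2)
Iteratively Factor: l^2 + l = (l + 1)*(l)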